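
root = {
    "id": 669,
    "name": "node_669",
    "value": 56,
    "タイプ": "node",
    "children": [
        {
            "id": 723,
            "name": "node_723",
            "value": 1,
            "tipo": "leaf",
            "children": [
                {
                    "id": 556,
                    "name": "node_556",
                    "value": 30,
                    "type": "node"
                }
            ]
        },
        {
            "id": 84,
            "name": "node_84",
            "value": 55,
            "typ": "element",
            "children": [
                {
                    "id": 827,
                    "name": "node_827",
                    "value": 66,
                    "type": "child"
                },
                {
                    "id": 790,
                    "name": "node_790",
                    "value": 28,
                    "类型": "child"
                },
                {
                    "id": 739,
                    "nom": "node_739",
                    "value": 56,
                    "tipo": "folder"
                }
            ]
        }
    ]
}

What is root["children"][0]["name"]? "node_723"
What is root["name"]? "node_669"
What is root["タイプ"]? "node"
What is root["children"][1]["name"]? "node_84"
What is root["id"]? 669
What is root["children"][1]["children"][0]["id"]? 827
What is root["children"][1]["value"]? 55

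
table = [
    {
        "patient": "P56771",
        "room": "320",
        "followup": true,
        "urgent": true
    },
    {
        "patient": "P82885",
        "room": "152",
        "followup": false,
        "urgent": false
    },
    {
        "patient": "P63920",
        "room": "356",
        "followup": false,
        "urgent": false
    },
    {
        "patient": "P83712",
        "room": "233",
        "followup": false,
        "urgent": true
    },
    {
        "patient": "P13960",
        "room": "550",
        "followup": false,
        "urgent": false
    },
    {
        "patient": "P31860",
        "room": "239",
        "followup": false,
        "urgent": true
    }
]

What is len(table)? 6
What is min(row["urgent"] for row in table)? False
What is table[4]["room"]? "550"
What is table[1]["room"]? "152"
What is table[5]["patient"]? "P31860"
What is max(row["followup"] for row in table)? True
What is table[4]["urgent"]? False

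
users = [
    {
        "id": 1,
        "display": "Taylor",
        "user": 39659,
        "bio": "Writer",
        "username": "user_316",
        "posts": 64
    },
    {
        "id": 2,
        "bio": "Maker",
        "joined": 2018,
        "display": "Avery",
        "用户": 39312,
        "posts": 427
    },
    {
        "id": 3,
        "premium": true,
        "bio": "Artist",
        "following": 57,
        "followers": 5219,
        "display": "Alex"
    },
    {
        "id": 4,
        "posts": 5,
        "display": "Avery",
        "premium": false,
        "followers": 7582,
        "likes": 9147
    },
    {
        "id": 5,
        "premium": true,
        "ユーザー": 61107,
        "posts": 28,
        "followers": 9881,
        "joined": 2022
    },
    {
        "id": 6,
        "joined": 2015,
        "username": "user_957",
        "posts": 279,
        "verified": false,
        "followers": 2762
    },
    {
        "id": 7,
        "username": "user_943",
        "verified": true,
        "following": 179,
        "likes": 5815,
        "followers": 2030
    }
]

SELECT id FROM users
[1, 2, 3, 4, 5, 6, 7]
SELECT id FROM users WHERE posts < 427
[1, 4, 5, 6]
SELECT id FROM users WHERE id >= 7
[7]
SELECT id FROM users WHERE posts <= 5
[4]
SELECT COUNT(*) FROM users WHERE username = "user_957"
1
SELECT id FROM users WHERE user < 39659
[]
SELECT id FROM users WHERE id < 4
[1, 2, 3]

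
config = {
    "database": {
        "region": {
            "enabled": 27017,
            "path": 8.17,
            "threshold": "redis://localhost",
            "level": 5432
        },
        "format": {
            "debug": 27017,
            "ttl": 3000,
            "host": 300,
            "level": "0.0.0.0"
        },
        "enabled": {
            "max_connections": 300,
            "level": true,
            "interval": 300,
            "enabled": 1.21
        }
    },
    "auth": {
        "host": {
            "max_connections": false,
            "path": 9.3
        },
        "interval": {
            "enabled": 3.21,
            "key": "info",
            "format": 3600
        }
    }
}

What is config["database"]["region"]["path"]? 8.17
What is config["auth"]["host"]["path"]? 9.3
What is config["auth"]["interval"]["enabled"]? 3.21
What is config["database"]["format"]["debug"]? 27017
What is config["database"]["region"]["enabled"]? 27017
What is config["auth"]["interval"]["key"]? "info"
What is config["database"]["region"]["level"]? 5432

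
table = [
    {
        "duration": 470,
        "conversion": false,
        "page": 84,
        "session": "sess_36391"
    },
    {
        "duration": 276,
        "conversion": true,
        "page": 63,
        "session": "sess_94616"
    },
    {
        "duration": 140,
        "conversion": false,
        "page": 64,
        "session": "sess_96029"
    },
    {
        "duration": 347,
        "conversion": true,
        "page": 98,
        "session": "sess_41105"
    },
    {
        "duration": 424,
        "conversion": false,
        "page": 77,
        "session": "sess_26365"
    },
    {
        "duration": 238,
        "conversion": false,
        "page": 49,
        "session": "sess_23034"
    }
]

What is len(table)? 6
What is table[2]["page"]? 64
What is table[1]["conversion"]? True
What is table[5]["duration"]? 238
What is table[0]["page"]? 84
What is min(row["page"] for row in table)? 49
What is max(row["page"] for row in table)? 98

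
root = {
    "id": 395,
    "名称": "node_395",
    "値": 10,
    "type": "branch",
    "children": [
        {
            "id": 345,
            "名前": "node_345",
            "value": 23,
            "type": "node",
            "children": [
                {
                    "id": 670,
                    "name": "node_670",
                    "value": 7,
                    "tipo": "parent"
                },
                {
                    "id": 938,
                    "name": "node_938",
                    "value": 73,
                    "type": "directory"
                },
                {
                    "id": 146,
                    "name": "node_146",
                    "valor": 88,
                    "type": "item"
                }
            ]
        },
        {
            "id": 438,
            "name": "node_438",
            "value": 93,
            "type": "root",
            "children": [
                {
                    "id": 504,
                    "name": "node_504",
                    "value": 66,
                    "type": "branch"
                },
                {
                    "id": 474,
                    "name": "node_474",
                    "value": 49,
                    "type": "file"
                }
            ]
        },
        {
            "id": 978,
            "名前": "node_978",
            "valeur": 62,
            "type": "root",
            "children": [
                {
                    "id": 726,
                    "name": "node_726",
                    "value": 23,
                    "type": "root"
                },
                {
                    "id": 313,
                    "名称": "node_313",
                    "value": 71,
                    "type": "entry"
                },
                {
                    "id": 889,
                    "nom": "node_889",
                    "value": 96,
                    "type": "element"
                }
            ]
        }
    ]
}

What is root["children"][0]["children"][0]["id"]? 670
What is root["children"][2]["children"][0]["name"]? "node_726"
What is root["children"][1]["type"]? "root"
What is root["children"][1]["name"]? "node_438"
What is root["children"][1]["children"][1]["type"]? "file"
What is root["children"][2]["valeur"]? 62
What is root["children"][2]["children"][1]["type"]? "entry"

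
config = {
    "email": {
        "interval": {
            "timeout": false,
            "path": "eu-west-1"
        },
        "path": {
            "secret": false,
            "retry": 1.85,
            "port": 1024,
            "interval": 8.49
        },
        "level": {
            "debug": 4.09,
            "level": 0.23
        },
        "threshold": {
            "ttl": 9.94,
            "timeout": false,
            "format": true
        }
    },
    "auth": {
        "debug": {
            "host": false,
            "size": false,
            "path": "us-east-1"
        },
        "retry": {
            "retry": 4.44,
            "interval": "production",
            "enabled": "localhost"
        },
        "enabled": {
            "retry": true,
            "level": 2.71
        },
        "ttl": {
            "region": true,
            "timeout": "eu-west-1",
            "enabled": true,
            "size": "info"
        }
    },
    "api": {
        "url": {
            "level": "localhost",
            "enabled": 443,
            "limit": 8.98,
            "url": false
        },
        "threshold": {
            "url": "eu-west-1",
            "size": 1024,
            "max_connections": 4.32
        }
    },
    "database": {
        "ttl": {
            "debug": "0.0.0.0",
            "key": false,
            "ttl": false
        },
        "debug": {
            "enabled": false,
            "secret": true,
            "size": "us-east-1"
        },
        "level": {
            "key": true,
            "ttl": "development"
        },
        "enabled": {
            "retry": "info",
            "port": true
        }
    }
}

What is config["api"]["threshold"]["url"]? "eu-west-1"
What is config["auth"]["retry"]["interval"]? "production"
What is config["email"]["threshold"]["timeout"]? False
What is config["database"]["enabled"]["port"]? True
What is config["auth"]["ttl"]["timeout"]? "eu-west-1"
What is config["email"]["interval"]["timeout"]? False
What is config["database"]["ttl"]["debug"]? "0.0.0.0"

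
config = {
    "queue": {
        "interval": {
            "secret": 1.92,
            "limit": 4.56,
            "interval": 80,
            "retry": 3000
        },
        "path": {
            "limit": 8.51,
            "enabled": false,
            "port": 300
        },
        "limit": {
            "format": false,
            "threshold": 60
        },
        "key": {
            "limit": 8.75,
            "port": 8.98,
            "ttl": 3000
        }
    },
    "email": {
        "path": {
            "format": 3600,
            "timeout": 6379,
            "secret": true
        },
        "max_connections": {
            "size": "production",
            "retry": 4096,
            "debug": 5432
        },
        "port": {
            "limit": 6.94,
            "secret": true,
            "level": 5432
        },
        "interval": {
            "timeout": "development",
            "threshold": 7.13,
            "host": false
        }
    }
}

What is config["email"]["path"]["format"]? 3600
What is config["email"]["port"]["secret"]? True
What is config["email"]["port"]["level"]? 5432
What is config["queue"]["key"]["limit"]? 8.75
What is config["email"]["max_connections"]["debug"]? 5432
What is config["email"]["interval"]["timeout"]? "development"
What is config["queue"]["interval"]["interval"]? 80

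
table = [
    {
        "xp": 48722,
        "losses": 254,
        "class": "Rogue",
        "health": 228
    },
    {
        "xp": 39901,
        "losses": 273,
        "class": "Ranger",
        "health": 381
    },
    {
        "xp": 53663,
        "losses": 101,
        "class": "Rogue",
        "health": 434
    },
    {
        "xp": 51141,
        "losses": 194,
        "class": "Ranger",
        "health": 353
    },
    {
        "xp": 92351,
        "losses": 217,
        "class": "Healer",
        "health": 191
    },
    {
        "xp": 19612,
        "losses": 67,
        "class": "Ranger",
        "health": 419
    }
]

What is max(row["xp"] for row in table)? 92351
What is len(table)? 6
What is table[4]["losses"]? 217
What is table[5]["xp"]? 19612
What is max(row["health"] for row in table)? 434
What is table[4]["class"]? "Healer"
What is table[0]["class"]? "Rogue"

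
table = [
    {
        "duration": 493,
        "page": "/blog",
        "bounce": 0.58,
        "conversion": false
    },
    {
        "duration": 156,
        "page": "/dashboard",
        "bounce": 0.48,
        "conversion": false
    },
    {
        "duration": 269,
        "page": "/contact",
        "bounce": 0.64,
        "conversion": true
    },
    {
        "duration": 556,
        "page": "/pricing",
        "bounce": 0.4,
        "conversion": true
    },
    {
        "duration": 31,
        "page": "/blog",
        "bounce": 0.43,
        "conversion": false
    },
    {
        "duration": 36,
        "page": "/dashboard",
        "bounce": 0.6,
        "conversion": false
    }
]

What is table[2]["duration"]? 269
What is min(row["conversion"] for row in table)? False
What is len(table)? 6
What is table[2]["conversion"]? True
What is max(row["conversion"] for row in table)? True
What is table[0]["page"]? "/blog"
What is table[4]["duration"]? 31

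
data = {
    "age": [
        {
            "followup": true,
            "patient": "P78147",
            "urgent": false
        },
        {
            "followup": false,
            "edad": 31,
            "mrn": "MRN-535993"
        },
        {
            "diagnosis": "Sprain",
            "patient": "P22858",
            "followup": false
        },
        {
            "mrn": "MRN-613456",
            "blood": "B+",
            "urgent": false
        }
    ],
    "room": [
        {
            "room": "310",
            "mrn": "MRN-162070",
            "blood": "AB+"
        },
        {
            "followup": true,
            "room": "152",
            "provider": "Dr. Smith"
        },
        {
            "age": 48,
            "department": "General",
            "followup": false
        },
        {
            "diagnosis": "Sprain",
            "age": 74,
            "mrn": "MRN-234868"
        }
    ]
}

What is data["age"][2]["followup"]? False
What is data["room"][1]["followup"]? True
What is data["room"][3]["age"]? 74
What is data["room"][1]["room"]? "152"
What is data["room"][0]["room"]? "310"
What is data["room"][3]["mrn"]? "MRN-234868"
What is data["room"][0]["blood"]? "AB+"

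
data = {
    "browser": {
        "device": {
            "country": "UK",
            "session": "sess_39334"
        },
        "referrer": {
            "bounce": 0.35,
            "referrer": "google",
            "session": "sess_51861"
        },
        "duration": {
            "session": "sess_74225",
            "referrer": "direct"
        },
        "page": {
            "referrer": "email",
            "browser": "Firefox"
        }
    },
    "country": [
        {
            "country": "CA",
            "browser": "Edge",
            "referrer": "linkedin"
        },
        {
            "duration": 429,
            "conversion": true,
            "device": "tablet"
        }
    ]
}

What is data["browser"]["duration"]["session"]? "sess_74225"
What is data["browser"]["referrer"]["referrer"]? "google"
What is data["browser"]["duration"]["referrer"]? "direct"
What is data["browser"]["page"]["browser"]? "Firefox"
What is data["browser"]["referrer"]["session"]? "sess_51861"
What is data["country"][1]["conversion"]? True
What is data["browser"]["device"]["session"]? "sess_39334"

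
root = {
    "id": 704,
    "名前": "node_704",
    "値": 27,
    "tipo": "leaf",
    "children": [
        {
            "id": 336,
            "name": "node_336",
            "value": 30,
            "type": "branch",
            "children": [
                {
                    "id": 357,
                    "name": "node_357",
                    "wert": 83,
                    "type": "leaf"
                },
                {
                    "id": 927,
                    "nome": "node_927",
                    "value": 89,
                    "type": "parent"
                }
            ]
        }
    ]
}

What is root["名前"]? "node_704"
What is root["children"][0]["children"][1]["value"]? 89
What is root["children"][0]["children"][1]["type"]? "parent"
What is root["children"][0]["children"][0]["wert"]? 83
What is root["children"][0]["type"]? "branch"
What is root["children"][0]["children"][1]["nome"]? "node_927"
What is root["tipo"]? "leaf"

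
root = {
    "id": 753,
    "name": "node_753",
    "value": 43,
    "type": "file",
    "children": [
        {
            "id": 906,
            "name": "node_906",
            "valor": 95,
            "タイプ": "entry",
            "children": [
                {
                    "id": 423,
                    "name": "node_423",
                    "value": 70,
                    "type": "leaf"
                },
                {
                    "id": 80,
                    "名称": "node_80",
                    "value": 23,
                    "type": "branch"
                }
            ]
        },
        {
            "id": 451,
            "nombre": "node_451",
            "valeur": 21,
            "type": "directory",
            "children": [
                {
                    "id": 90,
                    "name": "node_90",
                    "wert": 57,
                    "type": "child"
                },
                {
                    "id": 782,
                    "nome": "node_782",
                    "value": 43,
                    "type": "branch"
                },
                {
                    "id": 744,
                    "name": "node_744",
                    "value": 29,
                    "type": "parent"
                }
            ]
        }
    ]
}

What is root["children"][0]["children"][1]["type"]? "branch"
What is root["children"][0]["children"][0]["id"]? 423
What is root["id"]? 753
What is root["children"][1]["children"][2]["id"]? 744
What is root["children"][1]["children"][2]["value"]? 29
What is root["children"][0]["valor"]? 95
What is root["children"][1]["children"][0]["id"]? 90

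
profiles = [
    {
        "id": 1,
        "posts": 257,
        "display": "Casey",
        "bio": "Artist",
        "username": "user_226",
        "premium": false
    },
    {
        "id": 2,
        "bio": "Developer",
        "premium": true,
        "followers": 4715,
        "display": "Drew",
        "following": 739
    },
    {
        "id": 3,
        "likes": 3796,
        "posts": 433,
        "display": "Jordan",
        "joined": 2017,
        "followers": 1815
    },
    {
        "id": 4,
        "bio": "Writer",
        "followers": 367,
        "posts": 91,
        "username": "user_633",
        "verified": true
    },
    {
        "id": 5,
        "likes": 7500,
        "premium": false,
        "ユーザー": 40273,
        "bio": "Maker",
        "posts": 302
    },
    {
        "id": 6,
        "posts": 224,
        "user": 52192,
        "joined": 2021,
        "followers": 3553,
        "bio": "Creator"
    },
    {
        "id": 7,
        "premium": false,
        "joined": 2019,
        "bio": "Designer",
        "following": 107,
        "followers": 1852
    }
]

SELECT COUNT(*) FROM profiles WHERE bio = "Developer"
1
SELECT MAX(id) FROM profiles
7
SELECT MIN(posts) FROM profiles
91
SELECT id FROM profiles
[1, 2, 3, 4, 5, 6, 7]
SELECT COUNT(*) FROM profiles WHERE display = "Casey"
1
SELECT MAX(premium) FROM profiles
True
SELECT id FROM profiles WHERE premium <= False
[1, 5, 7]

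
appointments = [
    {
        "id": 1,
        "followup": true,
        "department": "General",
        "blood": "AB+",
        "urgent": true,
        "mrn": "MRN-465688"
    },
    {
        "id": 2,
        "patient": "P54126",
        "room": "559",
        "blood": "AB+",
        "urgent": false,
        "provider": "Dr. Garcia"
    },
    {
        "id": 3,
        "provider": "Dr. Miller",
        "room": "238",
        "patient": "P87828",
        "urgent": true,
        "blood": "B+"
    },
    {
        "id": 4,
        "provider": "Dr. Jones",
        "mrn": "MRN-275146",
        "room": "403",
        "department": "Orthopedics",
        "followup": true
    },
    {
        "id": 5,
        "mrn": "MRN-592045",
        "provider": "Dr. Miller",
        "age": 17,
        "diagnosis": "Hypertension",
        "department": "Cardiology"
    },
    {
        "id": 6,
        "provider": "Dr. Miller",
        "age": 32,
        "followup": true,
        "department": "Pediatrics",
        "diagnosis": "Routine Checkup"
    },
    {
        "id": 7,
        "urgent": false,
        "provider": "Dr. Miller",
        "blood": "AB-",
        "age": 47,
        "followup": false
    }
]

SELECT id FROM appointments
[1, 2, 3, 4, 5, 6, 7]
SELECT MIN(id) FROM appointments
1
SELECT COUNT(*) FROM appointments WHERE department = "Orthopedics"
1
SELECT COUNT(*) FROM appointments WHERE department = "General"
1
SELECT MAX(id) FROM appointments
7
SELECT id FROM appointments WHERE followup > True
[]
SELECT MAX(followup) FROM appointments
True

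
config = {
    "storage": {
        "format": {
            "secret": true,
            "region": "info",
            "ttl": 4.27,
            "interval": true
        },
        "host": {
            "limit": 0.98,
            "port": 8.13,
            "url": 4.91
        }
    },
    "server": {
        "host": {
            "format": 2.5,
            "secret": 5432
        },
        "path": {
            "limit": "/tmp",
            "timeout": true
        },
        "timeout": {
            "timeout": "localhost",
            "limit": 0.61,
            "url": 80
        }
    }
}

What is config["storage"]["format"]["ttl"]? 4.27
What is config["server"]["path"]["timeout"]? True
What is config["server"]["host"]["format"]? 2.5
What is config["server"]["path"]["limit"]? "/tmp"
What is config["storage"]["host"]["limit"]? 0.98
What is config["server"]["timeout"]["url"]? 80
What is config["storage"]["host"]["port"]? 8.13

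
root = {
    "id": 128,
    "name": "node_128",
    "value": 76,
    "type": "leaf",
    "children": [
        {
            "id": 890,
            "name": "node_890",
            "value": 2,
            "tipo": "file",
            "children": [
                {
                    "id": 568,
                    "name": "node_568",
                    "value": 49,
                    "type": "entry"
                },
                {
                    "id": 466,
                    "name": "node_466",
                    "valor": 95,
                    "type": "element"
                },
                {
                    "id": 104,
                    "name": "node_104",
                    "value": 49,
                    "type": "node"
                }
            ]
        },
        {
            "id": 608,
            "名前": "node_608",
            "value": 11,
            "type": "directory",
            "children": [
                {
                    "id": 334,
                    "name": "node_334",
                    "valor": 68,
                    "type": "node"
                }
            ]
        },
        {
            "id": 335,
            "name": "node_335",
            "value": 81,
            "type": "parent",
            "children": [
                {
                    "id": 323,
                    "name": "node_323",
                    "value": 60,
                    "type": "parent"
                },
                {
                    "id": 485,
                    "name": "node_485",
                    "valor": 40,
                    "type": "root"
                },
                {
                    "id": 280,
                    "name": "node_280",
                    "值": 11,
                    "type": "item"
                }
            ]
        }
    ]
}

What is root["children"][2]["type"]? "parent"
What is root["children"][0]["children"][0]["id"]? 568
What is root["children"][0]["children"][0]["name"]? "node_568"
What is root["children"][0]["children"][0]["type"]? "entry"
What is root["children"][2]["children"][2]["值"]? 11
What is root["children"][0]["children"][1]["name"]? "node_466"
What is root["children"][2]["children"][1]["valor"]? 40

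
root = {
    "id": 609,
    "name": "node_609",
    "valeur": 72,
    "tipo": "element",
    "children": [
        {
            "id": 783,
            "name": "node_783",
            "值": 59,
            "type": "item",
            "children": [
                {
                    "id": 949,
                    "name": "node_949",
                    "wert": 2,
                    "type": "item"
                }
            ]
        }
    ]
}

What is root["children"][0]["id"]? 783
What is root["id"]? 609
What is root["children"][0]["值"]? 59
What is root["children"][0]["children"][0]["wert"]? 2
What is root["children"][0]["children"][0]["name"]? "node_949"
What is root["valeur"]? 72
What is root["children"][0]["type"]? "item"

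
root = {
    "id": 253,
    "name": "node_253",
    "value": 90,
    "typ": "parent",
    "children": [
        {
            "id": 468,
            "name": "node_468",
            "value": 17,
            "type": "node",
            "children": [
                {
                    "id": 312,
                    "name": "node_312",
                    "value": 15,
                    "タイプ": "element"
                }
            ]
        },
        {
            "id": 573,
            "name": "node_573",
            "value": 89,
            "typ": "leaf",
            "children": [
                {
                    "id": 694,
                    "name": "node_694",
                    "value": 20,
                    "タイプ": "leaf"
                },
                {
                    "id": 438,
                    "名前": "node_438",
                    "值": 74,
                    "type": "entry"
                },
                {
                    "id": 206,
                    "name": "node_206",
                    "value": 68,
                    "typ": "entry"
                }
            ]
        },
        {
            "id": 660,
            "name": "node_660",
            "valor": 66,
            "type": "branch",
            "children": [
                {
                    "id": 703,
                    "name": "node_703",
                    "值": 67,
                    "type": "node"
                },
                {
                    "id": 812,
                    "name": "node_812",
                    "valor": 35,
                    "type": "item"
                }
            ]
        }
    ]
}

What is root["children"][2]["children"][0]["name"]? "node_703"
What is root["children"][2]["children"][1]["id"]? 812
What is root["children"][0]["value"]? 17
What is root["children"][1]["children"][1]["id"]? 438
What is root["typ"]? "parent"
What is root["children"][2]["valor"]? 66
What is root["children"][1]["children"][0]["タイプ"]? "leaf"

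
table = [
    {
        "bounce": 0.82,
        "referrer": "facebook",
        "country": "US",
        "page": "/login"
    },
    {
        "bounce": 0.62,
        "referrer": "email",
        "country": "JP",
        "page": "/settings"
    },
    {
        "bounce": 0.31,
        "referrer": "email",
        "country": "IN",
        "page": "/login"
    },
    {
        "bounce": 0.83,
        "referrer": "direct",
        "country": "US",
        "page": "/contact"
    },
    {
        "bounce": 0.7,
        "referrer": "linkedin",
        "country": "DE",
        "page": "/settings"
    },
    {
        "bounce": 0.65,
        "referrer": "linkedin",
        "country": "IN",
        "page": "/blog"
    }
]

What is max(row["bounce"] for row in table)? 0.83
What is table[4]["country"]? "DE"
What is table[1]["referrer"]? "email"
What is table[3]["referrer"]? "direct"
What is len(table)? 6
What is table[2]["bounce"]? 0.31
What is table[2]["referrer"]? "email"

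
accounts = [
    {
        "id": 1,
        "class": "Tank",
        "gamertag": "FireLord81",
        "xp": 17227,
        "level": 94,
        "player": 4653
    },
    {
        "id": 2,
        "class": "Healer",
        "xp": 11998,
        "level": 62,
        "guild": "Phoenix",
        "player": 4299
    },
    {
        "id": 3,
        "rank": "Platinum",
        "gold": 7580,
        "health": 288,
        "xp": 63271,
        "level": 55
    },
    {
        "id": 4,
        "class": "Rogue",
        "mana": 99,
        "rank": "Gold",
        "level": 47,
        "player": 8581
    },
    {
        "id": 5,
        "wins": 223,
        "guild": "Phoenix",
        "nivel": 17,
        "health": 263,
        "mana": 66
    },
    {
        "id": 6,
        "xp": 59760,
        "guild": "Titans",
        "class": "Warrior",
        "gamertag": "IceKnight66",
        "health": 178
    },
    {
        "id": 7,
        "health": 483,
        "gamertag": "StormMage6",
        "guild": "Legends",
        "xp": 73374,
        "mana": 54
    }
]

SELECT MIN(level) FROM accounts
47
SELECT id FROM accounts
[1, 2, 3, 4, 5, 6, 7]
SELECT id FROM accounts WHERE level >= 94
[1]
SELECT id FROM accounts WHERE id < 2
[1]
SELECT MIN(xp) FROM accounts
11998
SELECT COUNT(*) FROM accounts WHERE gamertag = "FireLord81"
1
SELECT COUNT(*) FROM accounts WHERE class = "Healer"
1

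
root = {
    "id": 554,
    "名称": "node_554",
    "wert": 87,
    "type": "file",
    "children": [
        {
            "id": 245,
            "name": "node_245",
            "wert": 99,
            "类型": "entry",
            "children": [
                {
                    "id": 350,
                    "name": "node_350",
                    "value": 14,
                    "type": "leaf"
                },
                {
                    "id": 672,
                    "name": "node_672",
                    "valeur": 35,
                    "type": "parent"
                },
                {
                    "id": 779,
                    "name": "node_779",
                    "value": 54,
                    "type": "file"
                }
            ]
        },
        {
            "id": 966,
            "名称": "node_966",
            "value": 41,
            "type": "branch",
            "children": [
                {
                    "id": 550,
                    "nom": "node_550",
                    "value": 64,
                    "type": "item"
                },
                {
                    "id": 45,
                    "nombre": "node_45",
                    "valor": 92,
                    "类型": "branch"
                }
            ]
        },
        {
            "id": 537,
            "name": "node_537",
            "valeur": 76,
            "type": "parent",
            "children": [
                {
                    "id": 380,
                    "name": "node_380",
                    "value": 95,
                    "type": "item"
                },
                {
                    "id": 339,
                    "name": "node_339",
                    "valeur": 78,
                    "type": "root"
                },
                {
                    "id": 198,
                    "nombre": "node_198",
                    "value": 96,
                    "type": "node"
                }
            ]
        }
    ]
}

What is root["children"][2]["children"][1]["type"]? "root"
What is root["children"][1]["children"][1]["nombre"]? "node_45"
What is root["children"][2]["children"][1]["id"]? 339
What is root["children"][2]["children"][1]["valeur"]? 78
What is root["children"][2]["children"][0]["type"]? "item"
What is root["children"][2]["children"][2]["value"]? 96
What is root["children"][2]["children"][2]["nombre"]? "node_198"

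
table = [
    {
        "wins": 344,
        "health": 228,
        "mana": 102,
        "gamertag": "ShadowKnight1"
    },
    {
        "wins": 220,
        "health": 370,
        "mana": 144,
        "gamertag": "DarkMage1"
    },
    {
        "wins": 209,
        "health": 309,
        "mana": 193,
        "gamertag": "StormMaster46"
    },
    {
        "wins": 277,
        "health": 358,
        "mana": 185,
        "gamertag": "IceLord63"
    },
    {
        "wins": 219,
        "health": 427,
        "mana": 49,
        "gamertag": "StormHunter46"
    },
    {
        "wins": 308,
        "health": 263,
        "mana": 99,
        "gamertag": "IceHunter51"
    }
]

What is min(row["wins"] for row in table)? 209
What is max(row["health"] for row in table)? 427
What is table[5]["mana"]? 99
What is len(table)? 6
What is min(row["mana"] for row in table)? 49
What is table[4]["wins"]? 219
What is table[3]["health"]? 358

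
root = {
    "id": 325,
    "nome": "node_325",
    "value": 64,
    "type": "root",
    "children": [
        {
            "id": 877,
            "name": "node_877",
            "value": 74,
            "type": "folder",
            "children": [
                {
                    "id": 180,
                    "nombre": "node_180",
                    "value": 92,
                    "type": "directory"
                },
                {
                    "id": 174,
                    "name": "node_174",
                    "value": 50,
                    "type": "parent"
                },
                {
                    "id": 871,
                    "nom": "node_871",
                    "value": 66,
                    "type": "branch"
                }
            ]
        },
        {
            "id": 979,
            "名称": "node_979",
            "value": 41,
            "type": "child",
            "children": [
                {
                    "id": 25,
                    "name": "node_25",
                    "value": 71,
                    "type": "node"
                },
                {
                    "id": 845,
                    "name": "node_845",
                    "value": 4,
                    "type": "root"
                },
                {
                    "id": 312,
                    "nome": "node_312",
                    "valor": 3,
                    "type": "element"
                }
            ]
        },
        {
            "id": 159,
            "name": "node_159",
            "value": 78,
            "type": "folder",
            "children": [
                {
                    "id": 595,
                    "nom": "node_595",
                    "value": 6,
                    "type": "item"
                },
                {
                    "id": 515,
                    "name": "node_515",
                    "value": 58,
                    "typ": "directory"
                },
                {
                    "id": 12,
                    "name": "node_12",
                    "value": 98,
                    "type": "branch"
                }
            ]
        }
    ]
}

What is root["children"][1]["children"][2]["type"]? "element"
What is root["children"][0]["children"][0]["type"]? "directory"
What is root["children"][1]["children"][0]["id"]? 25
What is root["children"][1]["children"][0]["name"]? "node_25"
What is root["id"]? 325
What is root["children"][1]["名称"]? "node_979"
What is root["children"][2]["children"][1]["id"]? 515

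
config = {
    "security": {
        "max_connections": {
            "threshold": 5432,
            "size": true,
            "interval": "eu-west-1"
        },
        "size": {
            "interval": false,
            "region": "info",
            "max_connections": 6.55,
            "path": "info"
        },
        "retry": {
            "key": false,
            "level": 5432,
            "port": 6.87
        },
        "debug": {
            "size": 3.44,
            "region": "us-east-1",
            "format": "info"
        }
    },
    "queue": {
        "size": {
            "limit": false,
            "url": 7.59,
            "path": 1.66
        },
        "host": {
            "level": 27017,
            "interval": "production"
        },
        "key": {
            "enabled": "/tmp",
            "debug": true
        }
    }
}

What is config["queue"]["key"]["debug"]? True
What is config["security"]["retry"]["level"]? 5432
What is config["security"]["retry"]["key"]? False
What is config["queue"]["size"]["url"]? 7.59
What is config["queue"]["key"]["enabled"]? "/tmp"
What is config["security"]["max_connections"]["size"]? True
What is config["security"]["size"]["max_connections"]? 6.55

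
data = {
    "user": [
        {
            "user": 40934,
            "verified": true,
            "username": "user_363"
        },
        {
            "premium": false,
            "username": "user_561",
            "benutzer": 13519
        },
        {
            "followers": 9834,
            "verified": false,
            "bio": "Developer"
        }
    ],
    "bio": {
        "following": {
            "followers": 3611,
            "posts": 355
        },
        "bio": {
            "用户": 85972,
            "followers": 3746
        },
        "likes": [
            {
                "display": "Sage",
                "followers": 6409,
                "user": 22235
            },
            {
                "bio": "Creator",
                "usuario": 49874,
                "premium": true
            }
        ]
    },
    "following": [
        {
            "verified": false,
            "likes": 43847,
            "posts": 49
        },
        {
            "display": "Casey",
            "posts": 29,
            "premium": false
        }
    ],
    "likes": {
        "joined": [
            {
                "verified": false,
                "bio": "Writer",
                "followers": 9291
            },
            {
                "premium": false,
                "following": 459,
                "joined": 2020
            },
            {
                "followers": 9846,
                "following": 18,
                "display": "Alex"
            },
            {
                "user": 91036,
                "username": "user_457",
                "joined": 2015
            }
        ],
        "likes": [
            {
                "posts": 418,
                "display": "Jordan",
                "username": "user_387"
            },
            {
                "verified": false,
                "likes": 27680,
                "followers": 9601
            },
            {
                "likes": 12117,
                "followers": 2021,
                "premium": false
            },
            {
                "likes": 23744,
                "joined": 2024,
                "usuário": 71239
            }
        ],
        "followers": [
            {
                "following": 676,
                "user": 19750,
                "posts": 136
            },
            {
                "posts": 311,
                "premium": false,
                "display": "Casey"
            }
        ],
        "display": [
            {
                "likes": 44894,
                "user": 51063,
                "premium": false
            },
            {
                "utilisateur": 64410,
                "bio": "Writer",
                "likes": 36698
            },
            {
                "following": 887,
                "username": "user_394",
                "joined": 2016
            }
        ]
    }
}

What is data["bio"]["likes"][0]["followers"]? 6409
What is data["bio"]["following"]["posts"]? 355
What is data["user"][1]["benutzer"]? 13519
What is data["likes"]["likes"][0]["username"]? "user_387"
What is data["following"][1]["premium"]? False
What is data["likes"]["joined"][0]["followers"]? 9291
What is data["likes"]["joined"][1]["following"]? 459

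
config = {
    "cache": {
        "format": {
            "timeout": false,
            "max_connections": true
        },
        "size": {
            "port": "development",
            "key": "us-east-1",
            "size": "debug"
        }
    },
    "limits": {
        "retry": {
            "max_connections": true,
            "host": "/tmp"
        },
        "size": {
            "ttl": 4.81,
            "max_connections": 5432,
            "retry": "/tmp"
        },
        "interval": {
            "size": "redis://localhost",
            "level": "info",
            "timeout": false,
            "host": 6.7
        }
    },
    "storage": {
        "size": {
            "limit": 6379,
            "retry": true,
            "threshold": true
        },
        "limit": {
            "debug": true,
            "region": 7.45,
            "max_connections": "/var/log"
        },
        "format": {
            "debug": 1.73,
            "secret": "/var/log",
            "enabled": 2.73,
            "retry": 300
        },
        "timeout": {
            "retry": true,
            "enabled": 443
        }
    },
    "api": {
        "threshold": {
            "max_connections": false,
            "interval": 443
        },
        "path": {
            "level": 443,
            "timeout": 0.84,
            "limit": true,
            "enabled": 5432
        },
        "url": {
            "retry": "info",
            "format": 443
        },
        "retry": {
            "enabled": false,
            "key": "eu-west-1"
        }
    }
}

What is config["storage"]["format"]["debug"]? 1.73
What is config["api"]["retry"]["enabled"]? False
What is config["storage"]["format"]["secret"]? "/var/log"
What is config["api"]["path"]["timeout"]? 0.84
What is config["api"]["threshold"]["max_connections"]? False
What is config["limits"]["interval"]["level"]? "info"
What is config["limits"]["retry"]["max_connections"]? True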